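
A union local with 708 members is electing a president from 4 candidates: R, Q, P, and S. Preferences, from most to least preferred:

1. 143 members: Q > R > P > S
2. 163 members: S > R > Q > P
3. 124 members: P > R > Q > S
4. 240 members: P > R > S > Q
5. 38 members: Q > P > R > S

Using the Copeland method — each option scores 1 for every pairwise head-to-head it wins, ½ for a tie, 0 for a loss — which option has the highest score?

R: beats Q and S; loses to P → score 2.
Q: loses to R, P, and S → score 0.
P: beats R, Q, and S → score 3.
S: beats Q; loses to R and P → score 1.
P has the best pairwise record.

P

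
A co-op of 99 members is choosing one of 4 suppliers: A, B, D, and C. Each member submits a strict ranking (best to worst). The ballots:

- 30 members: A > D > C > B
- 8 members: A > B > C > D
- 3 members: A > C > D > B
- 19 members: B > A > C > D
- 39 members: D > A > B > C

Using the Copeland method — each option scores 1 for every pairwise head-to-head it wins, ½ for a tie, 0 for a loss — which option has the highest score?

A: beats B, D, and C → score 3.
B: beats C; loses to A and D → score 1.
D: beats B and C; loses to A → score 2.
C: loses to A, B, and D → score 0.
A has the best pairwise record.

A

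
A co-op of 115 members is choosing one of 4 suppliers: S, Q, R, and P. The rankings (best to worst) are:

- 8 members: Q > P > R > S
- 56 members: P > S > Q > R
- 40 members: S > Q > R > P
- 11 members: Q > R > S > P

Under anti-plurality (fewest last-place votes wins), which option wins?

Q

Last-place votes: S 8, Q 0, R 56, P 51.
Q is ranked last by the fewest voters, so Q wins.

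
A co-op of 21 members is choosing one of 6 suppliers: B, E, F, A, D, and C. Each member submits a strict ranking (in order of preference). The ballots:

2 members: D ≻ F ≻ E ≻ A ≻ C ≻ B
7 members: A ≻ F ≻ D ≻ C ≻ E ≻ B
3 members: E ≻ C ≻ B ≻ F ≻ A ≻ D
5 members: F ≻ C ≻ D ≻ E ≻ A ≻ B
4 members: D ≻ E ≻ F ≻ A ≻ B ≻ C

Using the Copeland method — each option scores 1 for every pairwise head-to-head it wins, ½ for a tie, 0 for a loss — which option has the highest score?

B: loses to E, F, A, D, and C → score 0.
E: beats B and A; loses to F, D, and C → score 2.
F: beats B, E, A, D, and C → score 5.
A: beats B and C; loses to E, F, and D → score 2.
D: beats B, E, A, and C; loses to F → score 4.
C: beats B and E; loses to F, A, and D → score 2.
F has the best pairwise record.

F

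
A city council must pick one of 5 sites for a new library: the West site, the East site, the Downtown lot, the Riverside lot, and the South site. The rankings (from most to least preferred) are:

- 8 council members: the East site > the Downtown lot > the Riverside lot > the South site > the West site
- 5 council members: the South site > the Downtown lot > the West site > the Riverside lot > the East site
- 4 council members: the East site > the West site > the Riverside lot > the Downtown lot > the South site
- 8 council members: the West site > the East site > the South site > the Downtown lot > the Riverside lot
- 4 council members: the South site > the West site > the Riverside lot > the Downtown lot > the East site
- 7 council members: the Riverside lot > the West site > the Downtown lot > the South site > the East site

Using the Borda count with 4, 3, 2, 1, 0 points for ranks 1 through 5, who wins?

the West site

the West site: 8·0 + 5·2 + 4·3 + 8·4 + 4·3 + 7·3 = 87
the East site: 8·4 + 5·0 + 4·4 + 8·3 + 4·0 + 7·0 = 72
the Downtown lot: 8·3 + 5·3 + 4·1 + 8·1 + 4·1 + 7·2 = 69
the Riverside lot: 8·2 + 5·1 + 4·2 + 8·0 + 4·2 + 7·4 = 65
the South site: 8·1 + 5·4 + 4·0 + 8·2 + 4·4 + 7·1 = 67
the West site has the highest Borda score (87).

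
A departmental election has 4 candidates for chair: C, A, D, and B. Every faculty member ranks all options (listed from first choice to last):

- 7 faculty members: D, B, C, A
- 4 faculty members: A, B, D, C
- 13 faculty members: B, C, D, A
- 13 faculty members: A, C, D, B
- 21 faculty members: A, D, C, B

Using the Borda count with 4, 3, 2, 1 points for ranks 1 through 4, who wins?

C: 7·2 + 4·1 + 13·3 + 13·3 + 21·2 = 138
A: 7·1 + 4·4 + 13·1 + 13·4 + 21·4 = 172
D: 7·4 + 4·2 + 13·2 + 13·2 + 21·3 = 151
B: 7·3 + 4·3 + 13·4 + 13·1 + 21·1 = 119
A has the highest Borda score (172).

A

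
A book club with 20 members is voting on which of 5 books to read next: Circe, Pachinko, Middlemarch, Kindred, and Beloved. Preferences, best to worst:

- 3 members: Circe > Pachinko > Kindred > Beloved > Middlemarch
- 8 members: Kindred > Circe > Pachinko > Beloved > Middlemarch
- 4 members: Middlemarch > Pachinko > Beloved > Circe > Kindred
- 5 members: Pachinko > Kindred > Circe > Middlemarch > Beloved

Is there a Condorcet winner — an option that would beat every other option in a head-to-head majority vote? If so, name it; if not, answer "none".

Checking pairwise contests:
Kindred beats Circe 13–7.
Circe beats Pachinko 11–9.
Circe beats Middlemarch 16–4.
Pachinko beats Kindred 12–8.
Circe beats Beloved 16–4.
Every option loses at least one head-to-head, so there is no Condorcet winner.

none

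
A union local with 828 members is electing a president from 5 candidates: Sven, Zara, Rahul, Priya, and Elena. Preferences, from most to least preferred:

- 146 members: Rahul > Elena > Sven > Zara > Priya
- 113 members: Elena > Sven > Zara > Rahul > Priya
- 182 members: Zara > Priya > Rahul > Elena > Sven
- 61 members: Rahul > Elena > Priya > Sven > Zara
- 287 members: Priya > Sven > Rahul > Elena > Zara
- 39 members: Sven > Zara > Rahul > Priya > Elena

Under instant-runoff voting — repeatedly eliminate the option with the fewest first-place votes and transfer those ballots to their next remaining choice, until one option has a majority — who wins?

Round 1: Sven 39, Zara 182, Rahul 207, Priya 287, Elena 113. Eliminate Sven.
Round 2: Zara 221, Rahul 207, Priya 287, Elena 113. Eliminate Elena.
Round 3: Zara 334, Rahul 207, Priya 287. Eliminate Rahul.
Round 4: Zara 480, Priya 348. Zara has a majority.

Zara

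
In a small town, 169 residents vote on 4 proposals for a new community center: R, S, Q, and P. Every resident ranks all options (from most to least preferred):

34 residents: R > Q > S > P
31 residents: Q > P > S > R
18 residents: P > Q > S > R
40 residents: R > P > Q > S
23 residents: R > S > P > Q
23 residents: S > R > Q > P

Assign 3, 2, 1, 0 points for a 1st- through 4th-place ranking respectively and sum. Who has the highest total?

R: 34·3 + 31·0 + 18·0 + 40·3 + 23·3 + 23·2 = 337
S: 34·1 + 31·1 + 18·1 + 40·0 + 23·2 + 23·3 = 198
Q: 34·2 + 31·3 + 18·2 + 40·1 + 23·0 + 23·1 = 260
P: 34·0 + 31·2 + 18·3 + 40·2 + 23·1 + 23·0 = 219
R has the highest Borda score (337).

R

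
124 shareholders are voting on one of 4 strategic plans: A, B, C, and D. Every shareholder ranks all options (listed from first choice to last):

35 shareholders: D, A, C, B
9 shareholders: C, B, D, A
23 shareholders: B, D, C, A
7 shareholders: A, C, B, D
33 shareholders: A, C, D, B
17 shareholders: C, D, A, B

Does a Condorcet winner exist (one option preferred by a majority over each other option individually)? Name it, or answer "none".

Checking pairwise contests:
D beats A 84–40.
A beats B 92–32.
A beats C 75–49.
C beats D 66–58.
Every option loses at least one head-to-head, so there is no Condorcet winner.

none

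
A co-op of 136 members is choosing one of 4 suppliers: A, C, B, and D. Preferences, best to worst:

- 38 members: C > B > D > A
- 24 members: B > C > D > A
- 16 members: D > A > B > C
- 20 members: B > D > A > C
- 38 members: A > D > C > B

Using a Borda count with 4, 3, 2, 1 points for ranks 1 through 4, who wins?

D

A: 38·1 + 24·1 + 16·3 + 20·2 + 38·4 = 302
C: 38·4 + 24·3 + 16·1 + 20·1 + 38·2 = 336
B: 38·3 + 24·4 + 16·2 + 20·4 + 38·1 = 360
D: 38·2 + 24·2 + 16·4 + 20·3 + 38·3 = 362
D has the highest Borda score (362).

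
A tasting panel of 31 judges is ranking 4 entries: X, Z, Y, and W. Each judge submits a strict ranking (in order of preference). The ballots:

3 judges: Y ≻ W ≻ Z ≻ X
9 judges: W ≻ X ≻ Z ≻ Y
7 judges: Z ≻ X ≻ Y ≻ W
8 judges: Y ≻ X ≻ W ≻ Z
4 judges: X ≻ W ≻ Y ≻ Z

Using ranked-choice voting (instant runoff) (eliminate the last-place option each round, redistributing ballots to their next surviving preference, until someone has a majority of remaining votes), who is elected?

Round 1: X 4, Z 7, Y 11, W 9. Eliminate X.
Round 2: Z 7, Y 11, W 13. Eliminate Z.
Round 3: Y 18, W 13. Y has a majority.

Y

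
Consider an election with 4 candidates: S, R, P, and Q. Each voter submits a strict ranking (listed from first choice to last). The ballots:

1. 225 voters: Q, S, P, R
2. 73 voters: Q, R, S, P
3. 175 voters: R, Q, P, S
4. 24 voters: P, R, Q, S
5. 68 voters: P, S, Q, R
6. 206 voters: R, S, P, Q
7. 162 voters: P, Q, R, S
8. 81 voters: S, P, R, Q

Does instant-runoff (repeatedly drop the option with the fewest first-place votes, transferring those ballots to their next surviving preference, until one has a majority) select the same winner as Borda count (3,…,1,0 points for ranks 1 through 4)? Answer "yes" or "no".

Instant-runoff — R1 S 81, R 381, P 254, Q 298 (S out); R2 R 381, P 335, Q 298 (Q out); R3 R 454, P 560 (P winner). Winner: P.
Borda — scores: S 1314, R 1580, P 1530, Q 1660. Winner: Q.
The two methods disagree.

no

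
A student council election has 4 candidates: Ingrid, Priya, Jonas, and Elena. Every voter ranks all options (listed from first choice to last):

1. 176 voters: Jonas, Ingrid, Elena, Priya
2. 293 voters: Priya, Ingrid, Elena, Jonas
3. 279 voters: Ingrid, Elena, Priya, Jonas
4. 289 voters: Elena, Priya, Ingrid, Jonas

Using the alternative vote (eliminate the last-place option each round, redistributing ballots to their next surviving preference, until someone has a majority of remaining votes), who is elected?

Round 1: Ingrid 279, Priya 293, Jonas 176, Elena 289. Eliminate Jonas.
Round 2: Ingrid 455, Priya 293, Elena 289. Eliminate Elena.
Round 3: Ingrid 455, Priya 582. Priya has a majority.

Priya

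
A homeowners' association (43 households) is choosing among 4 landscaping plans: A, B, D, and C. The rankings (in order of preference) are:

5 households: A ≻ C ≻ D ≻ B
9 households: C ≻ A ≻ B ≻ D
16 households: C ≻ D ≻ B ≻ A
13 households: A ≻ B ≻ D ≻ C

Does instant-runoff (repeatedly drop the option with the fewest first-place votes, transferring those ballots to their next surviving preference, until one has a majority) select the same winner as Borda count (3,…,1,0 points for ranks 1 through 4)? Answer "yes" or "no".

yes

Instant-runoff — R1 A 18, B 0, D 0, C 25 (C winner). Winner: C.
Borda — scores: A 72, B 51, D 50, C 85. Winner: C.
The two methods agree.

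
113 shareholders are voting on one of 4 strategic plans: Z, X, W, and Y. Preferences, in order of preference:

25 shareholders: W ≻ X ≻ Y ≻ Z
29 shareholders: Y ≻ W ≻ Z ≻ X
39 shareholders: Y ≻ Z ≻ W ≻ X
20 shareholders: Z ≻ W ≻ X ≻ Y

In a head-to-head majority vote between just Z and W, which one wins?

Voters preferring Z to W: 59; preferring W to Z: 54.
Z wins the head-to-head.

Z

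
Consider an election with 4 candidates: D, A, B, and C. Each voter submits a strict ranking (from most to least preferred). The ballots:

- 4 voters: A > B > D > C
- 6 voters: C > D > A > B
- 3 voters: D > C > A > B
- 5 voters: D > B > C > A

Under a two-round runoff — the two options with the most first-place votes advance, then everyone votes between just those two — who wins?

D

Round 1 first-place votes: D 8, A 4, B 0, C 6.
D and C advance.
Runoff: D is preferred to C by 12 voters; C by 6.
D wins the runoff.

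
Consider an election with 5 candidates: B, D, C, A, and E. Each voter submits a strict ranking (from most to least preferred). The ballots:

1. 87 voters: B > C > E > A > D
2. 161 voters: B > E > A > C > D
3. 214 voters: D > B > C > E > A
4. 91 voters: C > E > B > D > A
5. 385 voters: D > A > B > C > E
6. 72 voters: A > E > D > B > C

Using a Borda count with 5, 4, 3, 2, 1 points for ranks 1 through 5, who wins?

B

B: 87·5 + 161·5 + 214·4 + 91·3 + 385·3 + 72·2 = 3668
D: 87·1 + 161·1 + 214·5 + 91·2 + 385·5 + 72·3 = 3641
C: 87·4 + 161·2 + 214·3 + 91·5 + 385·2 + 72·1 = 2609
A: 87·2 + 161·3 + 214·1 + 91·1 + 385·4 + 72·5 = 2862
E: 87·3 + 161·4 + 214·2 + 91·4 + 385·1 + 72·4 = 2370
B has the highest Borda score (3668).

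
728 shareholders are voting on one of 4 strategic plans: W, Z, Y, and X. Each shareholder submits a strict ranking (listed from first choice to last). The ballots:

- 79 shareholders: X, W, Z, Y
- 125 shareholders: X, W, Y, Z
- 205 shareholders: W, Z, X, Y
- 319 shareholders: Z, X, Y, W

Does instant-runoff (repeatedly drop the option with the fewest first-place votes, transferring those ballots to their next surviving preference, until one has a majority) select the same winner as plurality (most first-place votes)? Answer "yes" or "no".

no

Instant-runoff — R1 W 205, Z 319, Y 0, X 204 (Y out); R2 W 205, Z 319, X 204 (X out); R3 W 409, Z 319 (W winner). Winner: W.
Plurality — first-place votes: W 205, Z 319, Y 0, X 204. Winner: Z.
The two methods disagree.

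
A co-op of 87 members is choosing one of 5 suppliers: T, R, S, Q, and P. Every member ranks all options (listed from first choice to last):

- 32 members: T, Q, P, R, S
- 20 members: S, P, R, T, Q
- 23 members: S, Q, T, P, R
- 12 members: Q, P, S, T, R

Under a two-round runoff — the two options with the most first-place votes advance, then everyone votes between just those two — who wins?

Round 1 first-place votes: T 32, R 0, S 43, Q 12, P 0.
S and T advance.
Runoff: S is preferred to T by 55 voters; T by 32.
S wins the runoff.

S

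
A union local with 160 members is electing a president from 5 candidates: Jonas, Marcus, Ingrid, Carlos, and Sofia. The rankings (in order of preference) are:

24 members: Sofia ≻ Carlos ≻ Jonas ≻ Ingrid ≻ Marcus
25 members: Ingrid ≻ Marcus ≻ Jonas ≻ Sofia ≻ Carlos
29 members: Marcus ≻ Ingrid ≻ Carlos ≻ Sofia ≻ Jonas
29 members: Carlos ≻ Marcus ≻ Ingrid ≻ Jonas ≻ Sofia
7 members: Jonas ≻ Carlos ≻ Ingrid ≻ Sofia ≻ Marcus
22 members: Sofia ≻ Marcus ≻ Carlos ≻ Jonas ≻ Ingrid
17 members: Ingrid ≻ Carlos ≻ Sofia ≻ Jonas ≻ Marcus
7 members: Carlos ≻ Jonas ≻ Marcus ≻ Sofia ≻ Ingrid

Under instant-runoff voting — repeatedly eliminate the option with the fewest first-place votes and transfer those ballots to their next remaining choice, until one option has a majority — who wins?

Round 1: Jonas 7, Marcus 29, Ingrid 42, Carlos 36, Sofia 46. Eliminate Jonas.
Round 2: Marcus 29, Ingrid 42, Carlos 43, Sofia 46. Eliminate Marcus.
Round 3: Ingrid 71, Carlos 43, Sofia 46. Eliminate Carlos.
Round 4: Ingrid 107, Sofia 53. Ingrid has a majority.

Ingrid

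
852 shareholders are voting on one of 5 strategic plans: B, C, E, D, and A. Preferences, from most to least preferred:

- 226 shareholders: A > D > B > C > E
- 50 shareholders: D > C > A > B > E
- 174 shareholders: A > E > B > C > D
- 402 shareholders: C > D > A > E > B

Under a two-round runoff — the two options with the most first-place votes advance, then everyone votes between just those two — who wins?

C

Round 1 first-place votes: B 0, C 402, E 0, D 50, A 400.
C and A advance.
Runoff: C is preferred to A by 452 voters; A by 400.
C wins the runoff.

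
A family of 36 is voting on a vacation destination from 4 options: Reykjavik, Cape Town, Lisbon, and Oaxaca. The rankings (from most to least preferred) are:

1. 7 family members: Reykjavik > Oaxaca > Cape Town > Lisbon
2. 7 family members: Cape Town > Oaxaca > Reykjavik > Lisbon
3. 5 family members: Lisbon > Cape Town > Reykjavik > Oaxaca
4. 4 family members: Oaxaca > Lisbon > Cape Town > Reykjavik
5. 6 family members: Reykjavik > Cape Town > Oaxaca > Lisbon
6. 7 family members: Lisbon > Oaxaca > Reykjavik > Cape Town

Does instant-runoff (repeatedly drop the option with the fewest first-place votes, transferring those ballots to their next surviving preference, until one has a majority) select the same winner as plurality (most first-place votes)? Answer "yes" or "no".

yes

Instant-runoff — R1 Reykjavik 13, Cape Town 7, Lisbon 12, Oaxaca 4 (Oaxaca out); R2 Reykjavik 13, Cape Town 7, Lisbon 16 (Cape Town out); R3 Reykjavik 20, Lisbon 16 (Reykjavik winner). Winner: Reykjavik.
Plurality — first-place votes: Reykjavik 13, Cape Town 7, Lisbon 12, Oaxaca 4. Winner: Reykjavik.
The two methods agree.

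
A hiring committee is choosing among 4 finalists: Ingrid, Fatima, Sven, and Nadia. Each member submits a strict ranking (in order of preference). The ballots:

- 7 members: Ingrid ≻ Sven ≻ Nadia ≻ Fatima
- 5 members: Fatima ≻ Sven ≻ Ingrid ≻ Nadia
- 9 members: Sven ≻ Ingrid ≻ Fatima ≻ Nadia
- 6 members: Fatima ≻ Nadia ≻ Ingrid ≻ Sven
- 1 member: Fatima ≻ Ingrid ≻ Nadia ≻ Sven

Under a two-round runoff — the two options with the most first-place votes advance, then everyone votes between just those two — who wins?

Sven

Round 1 first-place votes: Ingrid 7, Fatima 12, Sven 9, Nadia 0.
Fatima and Sven advance.
Runoff: Fatima is preferred to Sven by 12 voters; Sven by 16.
Sven wins the runoff.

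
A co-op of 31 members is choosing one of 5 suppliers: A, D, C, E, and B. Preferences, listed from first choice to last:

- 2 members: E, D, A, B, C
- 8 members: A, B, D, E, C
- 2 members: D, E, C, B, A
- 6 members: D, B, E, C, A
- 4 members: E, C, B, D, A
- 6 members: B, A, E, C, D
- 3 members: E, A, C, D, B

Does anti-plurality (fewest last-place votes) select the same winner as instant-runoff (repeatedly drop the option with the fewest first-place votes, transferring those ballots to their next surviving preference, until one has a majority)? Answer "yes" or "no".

yes

Anti-plurality — last-place votes: A 12, D 6, C 10, E 0, B 3. Winner: E.
Instant-runoff — R1 A 8, D 8, C 0, E 9, B 6 (C out); R2 A 8, D 8, E 9, B 6 (B out); R3 A 14, D 8, E 9 (D out); R4 A 14, E 17 (E winner). Winner: E.
The two methods agree.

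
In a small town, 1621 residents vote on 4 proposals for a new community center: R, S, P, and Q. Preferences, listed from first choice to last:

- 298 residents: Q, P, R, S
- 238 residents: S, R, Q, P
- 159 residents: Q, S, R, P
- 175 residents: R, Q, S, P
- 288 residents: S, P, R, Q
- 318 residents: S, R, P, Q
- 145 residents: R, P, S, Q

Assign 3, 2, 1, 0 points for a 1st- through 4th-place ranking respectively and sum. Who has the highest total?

R: 298·1 + 238·2 + 159·1 + 175·3 + 288·1 + 318·2 + 145·3 = 2817
S: 298·0 + 238·3 + 159·2 + 175·1 + 288·3 + 318·3 + 145·1 = 3170
P: 298·2 + 238·0 + 159·0 + 175·0 + 288·2 + 318·1 + 145·2 = 1780
Q: 298·3 + 238·1 + 159·3 + 175·2 + 288·0 + 318·0 + 145·0 = 1959
S has the highest Borda score (3170).

S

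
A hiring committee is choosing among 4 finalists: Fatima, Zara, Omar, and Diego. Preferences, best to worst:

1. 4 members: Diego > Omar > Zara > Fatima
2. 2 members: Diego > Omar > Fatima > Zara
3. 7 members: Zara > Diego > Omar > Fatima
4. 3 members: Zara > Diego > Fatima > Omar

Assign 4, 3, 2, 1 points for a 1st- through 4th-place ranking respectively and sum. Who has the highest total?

Fatima: 4·1 + 2·2 + 7·1 + 3·2 = 21
Zara: 4·2 + 2·1 + 7·4 + 3·4 = 50
Omar: 4·3 + 2·3 + 7·2 + 3·1 = 35
Diego: 4·4 + 2·4 + 7·3 + 3·3 = 54
Diego has the highest Borda score (54).

Diego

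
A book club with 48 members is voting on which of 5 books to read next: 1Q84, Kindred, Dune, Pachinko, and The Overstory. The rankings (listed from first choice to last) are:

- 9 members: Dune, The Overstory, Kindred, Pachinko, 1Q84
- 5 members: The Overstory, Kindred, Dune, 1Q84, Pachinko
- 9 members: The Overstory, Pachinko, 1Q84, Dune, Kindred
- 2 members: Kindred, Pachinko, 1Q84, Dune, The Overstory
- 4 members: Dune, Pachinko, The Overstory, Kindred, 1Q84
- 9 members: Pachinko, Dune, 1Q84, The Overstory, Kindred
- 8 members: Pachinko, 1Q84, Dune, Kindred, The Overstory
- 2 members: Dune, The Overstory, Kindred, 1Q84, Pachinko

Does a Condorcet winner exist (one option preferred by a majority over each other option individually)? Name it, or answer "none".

none

Checking pairwise contests:
Dune beats 1Q84 29–19.
1Q84 beats Kindred 26–22.
Pachinko beats Dune 28–20.
The Overstory beats Pachinko 25–23.
Dune beats The Overstory 34–14.
Every option loses at least one head-to-head, so there is no Condorcet winner.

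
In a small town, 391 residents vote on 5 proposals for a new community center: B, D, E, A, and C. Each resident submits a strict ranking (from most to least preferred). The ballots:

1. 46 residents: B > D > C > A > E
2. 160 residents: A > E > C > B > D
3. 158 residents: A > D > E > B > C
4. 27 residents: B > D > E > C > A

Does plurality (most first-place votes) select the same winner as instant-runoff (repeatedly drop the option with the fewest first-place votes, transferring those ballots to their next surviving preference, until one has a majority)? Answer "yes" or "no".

Plurality — first-place votes: B 73, D 0, E 0, A 318, C 0. Winner: A.
Instant-runoff — R1 B 73, D 0, E 0, A 318, C 0 (A winner). Winner: A.
The two methods agree.

yes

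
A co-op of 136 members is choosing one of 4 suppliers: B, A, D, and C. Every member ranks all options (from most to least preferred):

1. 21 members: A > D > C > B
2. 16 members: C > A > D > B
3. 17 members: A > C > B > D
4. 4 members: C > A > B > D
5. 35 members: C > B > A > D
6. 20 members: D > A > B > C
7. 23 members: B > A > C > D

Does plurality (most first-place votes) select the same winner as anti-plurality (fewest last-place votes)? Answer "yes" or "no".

Plurality — first-place votes: B 23, A 38, D 20, C 55. Winner: C.
Anti-plurality — last-place votes: B 37, A 0, D 79, C 20. Winner: A.
The two methods disagree.

no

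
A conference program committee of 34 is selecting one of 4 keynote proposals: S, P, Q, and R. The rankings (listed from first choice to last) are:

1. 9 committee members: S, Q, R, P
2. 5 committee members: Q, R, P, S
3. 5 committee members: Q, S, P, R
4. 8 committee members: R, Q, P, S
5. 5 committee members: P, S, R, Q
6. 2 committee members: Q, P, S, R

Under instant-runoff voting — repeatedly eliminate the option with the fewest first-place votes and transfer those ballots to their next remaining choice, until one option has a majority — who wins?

Q

Round 1: S 9, P 5, Q 12, R 8. Eliminate P.
Round 2: S 14, Q 12, R 8. Eliminate R.
Round 3: S 14, Q 20. Q has a majority.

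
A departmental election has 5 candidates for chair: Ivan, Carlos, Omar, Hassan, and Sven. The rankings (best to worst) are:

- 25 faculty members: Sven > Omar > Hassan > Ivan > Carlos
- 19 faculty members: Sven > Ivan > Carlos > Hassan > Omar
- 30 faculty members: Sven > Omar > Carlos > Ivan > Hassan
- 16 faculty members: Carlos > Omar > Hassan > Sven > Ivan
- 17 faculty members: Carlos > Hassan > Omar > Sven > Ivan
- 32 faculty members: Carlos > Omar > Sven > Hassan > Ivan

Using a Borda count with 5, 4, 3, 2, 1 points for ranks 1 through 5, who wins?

Sven

Ivan: 25·2 + 19·4 + 30·2 + 16·1 + 17·1 + 32·1 = 251
Carlos: 25·1 + 19·3 + 30·3 + 16·5 + 17·5 + 32·5 = 497
Omar: 25·4 + 19·1 + 30·4 + 16·4 + 17·3 + 32·4 = 482
Hassan: 25·3 + 19·2 + 30·1 + 16·3 + 17·4 + 32·2 = 323
Sven: 25·5 + 19·5 + 30·5 + 16·2 + 17·2 + 32·3 = 532
Sven has the highest Borda score (532).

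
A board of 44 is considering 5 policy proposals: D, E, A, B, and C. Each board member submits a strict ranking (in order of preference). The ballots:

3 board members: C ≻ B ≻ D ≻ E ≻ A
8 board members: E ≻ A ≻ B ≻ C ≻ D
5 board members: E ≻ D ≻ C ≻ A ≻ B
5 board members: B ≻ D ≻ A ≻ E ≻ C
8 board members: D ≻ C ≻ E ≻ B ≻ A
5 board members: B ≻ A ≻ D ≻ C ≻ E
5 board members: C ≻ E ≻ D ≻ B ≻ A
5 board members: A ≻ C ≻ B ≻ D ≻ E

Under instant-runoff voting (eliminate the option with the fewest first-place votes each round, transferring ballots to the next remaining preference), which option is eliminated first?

Round 1: D 8, E 13, A 5, B 10, C 8. Eliminate A.

A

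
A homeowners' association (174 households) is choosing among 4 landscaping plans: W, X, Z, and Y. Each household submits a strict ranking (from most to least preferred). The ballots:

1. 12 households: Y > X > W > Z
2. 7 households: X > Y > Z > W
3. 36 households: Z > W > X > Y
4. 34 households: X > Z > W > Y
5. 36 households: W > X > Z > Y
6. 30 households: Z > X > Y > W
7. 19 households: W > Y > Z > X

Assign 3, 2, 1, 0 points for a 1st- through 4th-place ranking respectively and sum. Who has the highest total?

W: 12·1 + 7·0 + 36·2 + 34·1 + 36·3 + 30·0 + 19·3 = 283
X: 12·2 + 7·3 + 36·1 + 34·3 + 36·2 + 30·2 + 19·0 = 315
Z: 12·0 + 7·1 + 36·3 + 34·2 + 36·1 + 30·3 + 19·1 = 328
Y: 12·3 + 7·2 + 36·0 + 34·0 + 36·0 + 30·1 + 19·2 = 118
Z has the highest Borda score (328).

Z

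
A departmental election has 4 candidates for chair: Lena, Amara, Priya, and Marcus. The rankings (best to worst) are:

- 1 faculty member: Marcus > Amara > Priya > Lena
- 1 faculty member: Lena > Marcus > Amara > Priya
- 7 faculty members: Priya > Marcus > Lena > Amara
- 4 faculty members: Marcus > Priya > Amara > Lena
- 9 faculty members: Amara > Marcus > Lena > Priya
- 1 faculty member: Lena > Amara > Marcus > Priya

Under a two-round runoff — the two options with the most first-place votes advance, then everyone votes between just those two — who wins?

Round 1 first-place votes: Lena 2, Amara 9, Priya 7, Marcus 5.
Amara and Priya advance.
Runoff: Amara is preferred to Priya by 12 voters; Priya by 11.
Amara wins the runoff.

Amara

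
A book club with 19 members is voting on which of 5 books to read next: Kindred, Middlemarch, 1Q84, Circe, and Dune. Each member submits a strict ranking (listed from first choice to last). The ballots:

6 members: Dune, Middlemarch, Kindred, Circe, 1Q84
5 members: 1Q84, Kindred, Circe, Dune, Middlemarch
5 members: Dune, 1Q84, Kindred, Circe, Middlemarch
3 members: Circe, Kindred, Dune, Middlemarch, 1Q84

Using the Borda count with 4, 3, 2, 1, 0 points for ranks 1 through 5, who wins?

Dune

Kindred: 6·2 + 5·3 + 5·2 + 3·3 = 46
Middlemarch: 6·3 + 5·0 + 5·0 + 3·1 = 21
1Q84: 6·0 + 5·4 + 5·3 + 3·0 = 35
Circe: 6·1 + 5·2 + 5·1 + 3·4 = 33
Dune: 6·4 + 5·1 + 5·4 + 3·2 = 55
Dune has the highest Borda score (55).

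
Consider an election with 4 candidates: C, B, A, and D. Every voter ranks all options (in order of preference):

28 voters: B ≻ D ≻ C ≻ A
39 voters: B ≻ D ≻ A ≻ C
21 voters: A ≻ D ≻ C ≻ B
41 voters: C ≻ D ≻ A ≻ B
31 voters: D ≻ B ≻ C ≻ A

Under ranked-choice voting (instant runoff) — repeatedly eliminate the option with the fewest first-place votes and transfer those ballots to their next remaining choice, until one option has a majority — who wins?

Round 1: C 41, B 67, A 21, D 31. Eliminate A.
Round 2: C 41, B 67, D 52. Eliminate C.
Round 3: B 67, D 93. D has a majority.

D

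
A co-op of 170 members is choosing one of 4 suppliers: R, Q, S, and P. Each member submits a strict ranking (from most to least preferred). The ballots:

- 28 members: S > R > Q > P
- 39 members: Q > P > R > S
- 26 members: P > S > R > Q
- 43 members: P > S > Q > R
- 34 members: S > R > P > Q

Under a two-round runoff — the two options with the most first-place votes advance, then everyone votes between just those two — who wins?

P

Round 1 first-place votes: R 0, Q 39, S 62, P 69.
P and S advance.
Runoff: P is preferred to S by 108 voters; S by 62.
P wins the runoff.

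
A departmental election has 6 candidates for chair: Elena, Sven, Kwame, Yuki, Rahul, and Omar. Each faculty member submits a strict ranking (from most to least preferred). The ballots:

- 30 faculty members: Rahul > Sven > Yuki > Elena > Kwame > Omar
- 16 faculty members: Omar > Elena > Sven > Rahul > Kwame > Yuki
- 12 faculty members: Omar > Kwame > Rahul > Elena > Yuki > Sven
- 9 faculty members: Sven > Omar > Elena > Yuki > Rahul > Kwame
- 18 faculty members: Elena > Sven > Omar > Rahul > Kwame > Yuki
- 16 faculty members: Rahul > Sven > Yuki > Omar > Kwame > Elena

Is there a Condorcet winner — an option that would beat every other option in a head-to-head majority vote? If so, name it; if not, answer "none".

Checking pairwise contests:
Sven beats Elena 55–46.
Rahul beats Sven 58–43.
Elena beats Kwame 73–28.
Elena beats Yuki 55–46.
Omar beats Rahul 55–46.
Sven beats Omar 73–28.
Every option loses at least one head-to-head, so there is no Condorcet winner.

none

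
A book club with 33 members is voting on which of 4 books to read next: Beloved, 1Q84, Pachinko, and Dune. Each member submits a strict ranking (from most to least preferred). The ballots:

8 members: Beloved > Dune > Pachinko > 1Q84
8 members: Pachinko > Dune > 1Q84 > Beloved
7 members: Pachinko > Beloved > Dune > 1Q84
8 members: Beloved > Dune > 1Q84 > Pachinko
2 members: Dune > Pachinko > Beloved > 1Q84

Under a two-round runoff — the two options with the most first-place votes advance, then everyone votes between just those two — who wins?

Round 1 first-place votes: Beloved 16, 1Q84 0, Pachinko 15, Dune 2.
Beloved and Pachinko advance.
Runoff: Beloved is preferred to Pachinko by 16 voters; Pachinko by 17.
Pachinko wins the runoff.

Pachinko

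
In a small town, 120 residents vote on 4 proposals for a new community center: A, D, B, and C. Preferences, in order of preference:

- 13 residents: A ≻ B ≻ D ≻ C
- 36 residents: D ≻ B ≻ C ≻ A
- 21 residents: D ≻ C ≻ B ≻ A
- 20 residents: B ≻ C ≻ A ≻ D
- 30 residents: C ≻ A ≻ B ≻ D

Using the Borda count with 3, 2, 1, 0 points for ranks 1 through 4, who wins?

B

A: 13·3 + 36·0 + 21·0 + 20·1 + 30·2 = 119
D: 13·1 + 36·3 + 21·3 + 20·0 + 30·0 = 184
B: 13·2 + 36·2 + 21·1 + 20·3 + 30·1 = 209
C: 13·0 + 36·1 + 21·2 + 20·2 + 30·3 = 208
B has the highest Borda score (209).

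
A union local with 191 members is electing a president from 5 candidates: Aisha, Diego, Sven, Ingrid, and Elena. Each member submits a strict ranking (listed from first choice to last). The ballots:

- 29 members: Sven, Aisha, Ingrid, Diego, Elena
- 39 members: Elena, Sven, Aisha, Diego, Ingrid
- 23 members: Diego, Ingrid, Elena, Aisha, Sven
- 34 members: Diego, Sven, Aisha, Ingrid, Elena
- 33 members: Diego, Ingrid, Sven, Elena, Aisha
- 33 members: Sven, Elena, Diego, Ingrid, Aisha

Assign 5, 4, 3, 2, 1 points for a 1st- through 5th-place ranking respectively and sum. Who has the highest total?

Aisha: 29·4 + 39·3 + 23·2 + 34·3 + 33·1 + 33·1 = 447
Diego: 29·2 + 39·2 + 23·5 + 34·5 + 33·5 + 33·3 = 685
Sven: 29·5 + 39·4 + 23·1 + 34·4 + 33·3 + 33·5 = 724
Ingrid: 29·3 + 39·1 + 23·4 + 34·2 + 33·4 + 33·2 = 484
Elena: 29·1 + 39·5 + 23·3 + 34·1 + 33·2 + 33·4 = 525
Sven has the highest Borda score (724).

Sven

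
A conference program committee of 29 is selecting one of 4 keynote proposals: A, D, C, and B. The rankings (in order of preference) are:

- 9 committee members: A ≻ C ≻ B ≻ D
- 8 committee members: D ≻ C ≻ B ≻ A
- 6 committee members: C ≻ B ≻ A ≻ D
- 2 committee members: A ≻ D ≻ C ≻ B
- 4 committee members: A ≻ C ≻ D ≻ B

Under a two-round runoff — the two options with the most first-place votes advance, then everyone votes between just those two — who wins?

A

Round 1 first-place votes: A 15, D 8, C 6, B 0.
A and D advance.
Runoff: A is preferred to D by 21 voters; D by 8.
A wins the runoff.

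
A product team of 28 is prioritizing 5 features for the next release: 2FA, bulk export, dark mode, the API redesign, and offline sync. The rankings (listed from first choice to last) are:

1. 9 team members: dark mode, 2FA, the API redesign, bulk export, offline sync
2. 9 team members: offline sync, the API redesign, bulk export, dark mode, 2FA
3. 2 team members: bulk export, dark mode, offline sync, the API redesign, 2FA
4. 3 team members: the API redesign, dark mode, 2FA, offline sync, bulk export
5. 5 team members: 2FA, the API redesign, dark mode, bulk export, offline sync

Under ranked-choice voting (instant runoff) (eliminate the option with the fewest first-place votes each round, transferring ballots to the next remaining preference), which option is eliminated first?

bulk export

Round 1: 2FA 5, bulk export 2, dark mode 9, the API redesign 3, offline sync 9. Eliminate bulk export.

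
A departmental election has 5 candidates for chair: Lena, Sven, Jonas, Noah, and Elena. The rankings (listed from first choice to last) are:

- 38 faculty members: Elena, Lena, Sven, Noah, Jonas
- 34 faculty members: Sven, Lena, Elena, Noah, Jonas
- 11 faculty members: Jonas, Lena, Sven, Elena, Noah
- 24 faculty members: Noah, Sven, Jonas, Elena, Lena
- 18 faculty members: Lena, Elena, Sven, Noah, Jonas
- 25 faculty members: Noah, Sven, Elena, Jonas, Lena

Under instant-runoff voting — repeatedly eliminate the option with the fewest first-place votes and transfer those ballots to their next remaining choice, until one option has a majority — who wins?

Round 1: Lena 18, Sven 34, Jonas 11, Noah 49, Elena 38. Eliminate Jonas.
Round 2: Lena 29, Sven 34, Noah 49, Elena 38. Eliminate Lena.
Round 3: Sven 45, Noah 49, Elena 56. Eliminate Sven.
Round 4: Noah 49, Elena 101. Elena has a majority.

Elena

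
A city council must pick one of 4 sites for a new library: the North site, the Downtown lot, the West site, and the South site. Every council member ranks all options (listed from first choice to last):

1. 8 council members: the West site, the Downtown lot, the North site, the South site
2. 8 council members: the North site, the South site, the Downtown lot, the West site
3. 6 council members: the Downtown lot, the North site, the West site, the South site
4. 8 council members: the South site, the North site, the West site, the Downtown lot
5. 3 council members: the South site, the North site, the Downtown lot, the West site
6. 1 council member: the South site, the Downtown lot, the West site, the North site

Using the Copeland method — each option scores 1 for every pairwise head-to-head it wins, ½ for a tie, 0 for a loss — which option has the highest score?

the North site: beats the Downtown lot, the West site, and the South site → score 3.
the Downtown lot: beats the West site; loses to the North site and the South site → score 1.
the West site: loses to the North site, the Downtown lot, and the South site → score 0.
the South site: beats the Downtown lot and the West site; loses to the North site → score 2.
the North site has the best pairwise record.

the North site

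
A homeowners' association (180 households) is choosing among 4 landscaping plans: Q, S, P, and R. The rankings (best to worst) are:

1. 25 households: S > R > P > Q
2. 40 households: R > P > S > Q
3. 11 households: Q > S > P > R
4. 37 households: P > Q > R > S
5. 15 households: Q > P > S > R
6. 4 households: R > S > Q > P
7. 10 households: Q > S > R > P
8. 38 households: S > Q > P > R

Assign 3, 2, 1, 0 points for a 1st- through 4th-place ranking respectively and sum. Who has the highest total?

P

Q: 25·0 + 40·0 + 11·3 + 37·2 + 15·3 + 4·1 + 10·3 + 38·2 = 262
S: 25·3 + 40·1 + 11·2 + 37·0 + 15·1 + 4·2 + 10·2 + 38·3 = 294
P: 25·1 + 40·2 + 11·1 + 37·3 + 15·2 + 4·0 + 10·0 + 38·1 = 295
R: 25·2 + 40·3 + 11·0 + 37·1 + 15·0 + 4·3 + 10·1 + 38·0 = 229
P has the highest Borda score (295).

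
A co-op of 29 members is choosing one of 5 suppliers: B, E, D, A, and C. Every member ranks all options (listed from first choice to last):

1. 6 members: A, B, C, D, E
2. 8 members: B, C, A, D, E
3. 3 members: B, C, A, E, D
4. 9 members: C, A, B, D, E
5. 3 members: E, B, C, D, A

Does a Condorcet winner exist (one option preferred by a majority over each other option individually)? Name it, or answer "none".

Checking pairwise contests:
A beats B 15–14.
B beats E 26–3.
B beats D 29–0.
C beats A 23–6.
B beats C 20–9.
Every option loses at least one head-to-head, so there is no Condorcet winner.

none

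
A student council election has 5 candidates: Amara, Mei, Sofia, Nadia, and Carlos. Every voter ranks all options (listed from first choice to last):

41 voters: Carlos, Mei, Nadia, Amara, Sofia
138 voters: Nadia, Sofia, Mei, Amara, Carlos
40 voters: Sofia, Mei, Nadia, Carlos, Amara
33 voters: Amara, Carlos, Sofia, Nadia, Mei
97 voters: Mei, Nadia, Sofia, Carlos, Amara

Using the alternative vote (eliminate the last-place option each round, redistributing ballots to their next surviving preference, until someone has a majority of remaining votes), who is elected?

Round 1: Amara 33, Mei 97, Sofia 40, Nadia 138, Carlos 41. Eliminate Amara.
Round 2: Mei 97, Sofia 40, Nadia 138, Carlos 74. Eliminate Sofia.
Round 3: Mei 137, Nadia 138, Carlos 74. Eliminate Carlos.
Round 4: Mei 178, Nadia 171. Mei has a majority.

Mei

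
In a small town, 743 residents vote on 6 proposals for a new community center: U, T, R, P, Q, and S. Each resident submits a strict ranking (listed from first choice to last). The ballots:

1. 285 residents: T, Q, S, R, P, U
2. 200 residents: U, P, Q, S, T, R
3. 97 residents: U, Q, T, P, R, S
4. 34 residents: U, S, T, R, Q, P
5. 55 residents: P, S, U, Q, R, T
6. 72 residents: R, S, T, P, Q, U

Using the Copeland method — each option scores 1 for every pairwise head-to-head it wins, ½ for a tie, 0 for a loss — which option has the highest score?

T

U: beats T, R, and Q; loses to P and S → score 3.
T: beats R, P, Q, and S; loses to U → score 4.
R: beats P; loses to U, T, Q, and S → score 1.
P: beats U; loses to T, R, Q, and S → score 1.
Q: beats R, P, and S; loses to U and T → score 3.
S: beats U, R, and P; loses to T and Q → score 3.
T has the best pairwise record.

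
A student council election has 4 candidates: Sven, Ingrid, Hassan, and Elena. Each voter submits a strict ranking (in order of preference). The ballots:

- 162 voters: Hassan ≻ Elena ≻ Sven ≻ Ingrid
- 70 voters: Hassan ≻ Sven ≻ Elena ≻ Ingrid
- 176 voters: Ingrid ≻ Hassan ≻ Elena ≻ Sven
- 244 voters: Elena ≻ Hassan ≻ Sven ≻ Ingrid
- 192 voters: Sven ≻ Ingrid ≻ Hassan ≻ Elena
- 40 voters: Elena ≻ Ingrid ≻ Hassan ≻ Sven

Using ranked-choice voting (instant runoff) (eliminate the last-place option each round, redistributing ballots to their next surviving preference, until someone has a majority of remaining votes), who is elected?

Round 1: Sven 192, Ingrid 176, Hassan 232, Elena 284. Eliminate Ingrid.
Round 2: Sven 192, Hassan 408, Elena 284. Eliminate Sven.
Round 3: Hassan 600, Elena 284. Hassan has a majority.

Hassan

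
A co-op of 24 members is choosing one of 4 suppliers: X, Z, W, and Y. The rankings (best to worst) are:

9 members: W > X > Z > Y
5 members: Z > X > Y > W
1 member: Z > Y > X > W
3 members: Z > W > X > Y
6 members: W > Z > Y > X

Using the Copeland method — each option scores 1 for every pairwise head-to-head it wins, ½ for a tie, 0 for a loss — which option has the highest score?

X: beats Y; loses to Z and W → score 1.
Z: beats X and Y; loses to W → score 2.
W: beats X, Z, and Y → score 3.
Y: loses to X, Z, and W → score 0.
W has the best pairwise record.

W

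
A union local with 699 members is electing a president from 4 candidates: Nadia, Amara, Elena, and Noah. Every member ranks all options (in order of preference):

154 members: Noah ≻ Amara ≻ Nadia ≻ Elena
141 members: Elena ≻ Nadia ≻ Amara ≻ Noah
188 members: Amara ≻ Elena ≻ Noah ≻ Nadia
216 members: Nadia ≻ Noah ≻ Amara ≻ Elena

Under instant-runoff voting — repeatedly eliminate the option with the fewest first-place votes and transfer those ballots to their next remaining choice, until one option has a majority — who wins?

Nadia

Round 1: Nadia 216, Amara 188, Elena 141, Noah 154. Eliminate Elena.
Round 2: Nadia 357, Amara 188, Noah 154. Nadia has a majority.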